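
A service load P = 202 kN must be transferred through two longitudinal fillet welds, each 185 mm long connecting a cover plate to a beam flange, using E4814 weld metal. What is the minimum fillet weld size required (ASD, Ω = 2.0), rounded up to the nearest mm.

w = 6 mm

E48XX → F_EXX = 480 MPa.
Total weld length L = 370 mm.
Required throat t_e = P × Ω / (0.6 F_EXX × L) = 202 × 2.0 / (0.6 × 480 × 370 × 10⁻³) = 3.791 mm.
Required leg w = t_e / 0.707 = 5.363 mm → use 6 mm.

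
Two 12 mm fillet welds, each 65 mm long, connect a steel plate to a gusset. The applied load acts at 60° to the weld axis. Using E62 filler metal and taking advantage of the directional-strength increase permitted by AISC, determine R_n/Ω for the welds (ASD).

E62XX → F_EXX = 620 MPa.
t_e = 0.707 × 12 = 8.484 mm; A_we = 8.484 × 130 = 1103 mm².
Directional factor: 1.0 + 0.5 sin^1.5(60°) = 1.403.
F_nw = 0.6 × 620 × 1.403 = 521.9 MPa.
R_n/Ω = (521.9 × 1103) / 2.0 × 10⁻³ = 287.8 kN.

R_n/Ω ≈ 288 kN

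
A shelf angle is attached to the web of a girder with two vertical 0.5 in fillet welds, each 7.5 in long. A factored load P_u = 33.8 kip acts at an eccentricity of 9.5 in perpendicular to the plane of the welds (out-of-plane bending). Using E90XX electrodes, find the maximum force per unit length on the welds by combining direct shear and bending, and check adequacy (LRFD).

f_max ≈ 17.3 kip/in; NOT adequate

E90XX → F_EXX = 90 ksi.
L_w = 2 × 7.5 = 15 in; section modulus (unit throat) S = 2 × L²/6 = 18.75 in².
Direct shear f_v = P/L_w = 33.8/15 = 2.253 kip/in.
Moment M = P × e = 33.8 × 9.5 = 321.1 kip·in; bending f_b = M/S = 17.13 kip/in.
f_max = √(f_v² + f_b²) = √(2.253² + 17.13²) = 17.27 kip/in.
φr_n = 0.75 × 0.6 × 90 × (0.707 × 0.5) = 14.32 kip/in → NOT adequate.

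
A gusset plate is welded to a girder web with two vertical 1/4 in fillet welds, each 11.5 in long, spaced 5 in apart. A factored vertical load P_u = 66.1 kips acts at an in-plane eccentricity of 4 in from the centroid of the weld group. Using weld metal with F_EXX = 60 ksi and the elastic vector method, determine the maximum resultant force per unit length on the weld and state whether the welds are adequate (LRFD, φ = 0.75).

f_max ≈ 5.94 kip/in; NOT adequate

Total weld length L_w = 23 in. Treat welds as unit-width lines.
Polar moment about centroid: J = 2[d³/12 + d(b/2)²] = 2[11.5³/12 + 11.5×2.5²] = 397.2 in³.
Direct shear f_v = P/L_w = 66.1 / 23 = 2.874 kip/in (vertical).
Torsion M = P·e = 66.1 × 4 = 264.4 kip·in.
Critical point at (x, y) = (2.5, 5.75) from centroid. f_tx = M·y/J = 3.827 kip/in; f_ty = M·x/J = 1.664 kip/in.
Resultant f_max = √[f_tx² + (f_v + f_ty)²] = √[3.827² + (2.874 + 1.664)²] = 5.936 kip/in.
Capacity per unit length: φr_n = 0.75 × 0.6 × 60 × (0.707 × 0.25) = 4.772 kip/in.
5.936 > 4.772 → NOT adequate.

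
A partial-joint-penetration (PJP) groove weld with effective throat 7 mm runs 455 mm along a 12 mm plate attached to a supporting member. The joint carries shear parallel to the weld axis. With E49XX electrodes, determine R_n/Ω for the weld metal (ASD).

R_n/Ω ≈ 468 kN

E49XX → F_EXX = 490 MPa.
Effective throat (given) t_e = 7 mm.
A_we = 7 × 455 = 3185 mm².
F_nw = 0.6 F_EXX = 294 MPa.
R_n/Ω = (294 × 3185) / 2.0 × 10⁻³ = 468.2 kN.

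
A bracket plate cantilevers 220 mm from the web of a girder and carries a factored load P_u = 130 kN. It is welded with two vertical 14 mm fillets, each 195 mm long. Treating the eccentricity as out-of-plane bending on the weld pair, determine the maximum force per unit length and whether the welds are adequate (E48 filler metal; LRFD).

E48XX → F_EXX = 480 MPa.
L_w = 2 × 195 = 390 mm; section modulus (unit throat) S = 2 × L²/6 = 12680 mm².
Direct shear f_v = P/L_w = 130×10³/390 = 333.3 N/mm.
Moment M = P × e = 130×10³ × 220 = 28600000 N·mm; bending f_b = M/S = 2256 N/mm.
f_max = √(f_v² + f_b²) = √(333.3² + 2256²) = 2281 N/mm.
φr_n = 0.75 × 0.6 × 480 × (0.707 × 14) = 2138 N/mm → NOT adequate.

f_max ≈ 2280 N/mm; NOT adequate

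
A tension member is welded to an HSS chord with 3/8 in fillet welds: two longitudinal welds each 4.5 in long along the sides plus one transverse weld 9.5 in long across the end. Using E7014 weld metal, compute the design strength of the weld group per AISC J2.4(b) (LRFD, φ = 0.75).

E70XX → F_EXX = 70 ksi.
t_e = 0.707 × 0.375 = 0.2651 in.
R_nwl = 0.6 × 70 × 0.2651 × 9 = 100.2 kips (longitudinal, 2 welds).
R_nwt = 0.6 × 70 × 0.2651 × 9.5 = 105.8 kips (transverse, base value).
(i) R_nwl + R_nwt = 206 kips; (ii) 0.85 R_nwl + 1.5 R_nwt = 243.9 kips.
R_n = max = 243.9 kips [governs: (ii)]; φR_n = 182.9 kips.

φR_n ≈ 183 kips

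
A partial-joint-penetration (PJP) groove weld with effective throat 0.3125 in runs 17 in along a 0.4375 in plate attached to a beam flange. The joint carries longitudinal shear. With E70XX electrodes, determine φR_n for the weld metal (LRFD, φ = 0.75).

φR_n ≈ 167 kips

E70XX → F_EXX = 70 ksi.
Effective throat (given) t_e = 0.3125 in.
A_we = 0.3125 × 17 = 5.312 in².
F_nw = 0.6 F_EXX = 42 ksi.
φR_n = 0.75 × 42 × 5.312 = 167.3 kips.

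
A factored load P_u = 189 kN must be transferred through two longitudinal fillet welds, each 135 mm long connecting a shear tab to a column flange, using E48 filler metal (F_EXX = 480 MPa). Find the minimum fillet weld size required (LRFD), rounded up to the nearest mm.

Total weld length L = 270 mm.
Required throat t_e = P_u / (φ × 0.6 F_EXX × L) = 189 / (0.75 × 0.6 × 480 × 270 × 10⁻³) = 3.241 mm.
Required leg w = t_e / 0.707 = 4.584 mm → use 5 mm.

w = 5 mm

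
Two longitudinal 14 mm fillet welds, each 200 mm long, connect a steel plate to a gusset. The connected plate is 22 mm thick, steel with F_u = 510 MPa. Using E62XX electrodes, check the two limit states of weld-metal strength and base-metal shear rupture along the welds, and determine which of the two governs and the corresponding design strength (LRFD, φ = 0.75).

E62XX → F_EXX = 620 MPa.
t_e = 0.707 × 14 = 9.898 mm; L = 400 mm.
Weld metal: φR_n = 0.75 × 0.6 × 620 × 9.898 × 400 × 10⁻³ = 1105 kN.
Base metal (shear rupture): φR_n = 0.75 × 0.6 × 510 × 22 × 400 × 10⁻³ = 2020 kN.
Governing: weld metal.

φR_n ≈ 1100 kN (weld metal governs)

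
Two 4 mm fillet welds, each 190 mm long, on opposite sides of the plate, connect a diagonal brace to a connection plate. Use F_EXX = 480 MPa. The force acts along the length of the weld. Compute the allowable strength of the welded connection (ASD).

Effective throat t_e = 0.707 × 4 = 2.828 mm.
Total length L = 380 mm; A_we = 2.828 × 380 = 1075 mm².
F_nw = 0.6 F_EXX = 0.6 × 480 = 288 MPa.
R_n = 288 × 1075 × 10⁻³ = 309.5 kN; R_n/Ω = 309.5/2.0 = 154.7 kN.

R_n/Ω ≈ 155 kN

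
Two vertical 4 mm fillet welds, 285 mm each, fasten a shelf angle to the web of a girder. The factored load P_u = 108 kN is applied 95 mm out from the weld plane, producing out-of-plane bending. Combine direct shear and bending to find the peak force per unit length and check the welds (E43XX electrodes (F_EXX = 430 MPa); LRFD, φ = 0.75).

L_w = 2 × 285 = 570 mm; section modulus (unit throat) S = 2 × L²/6 = 27080 mm².
Direct shear f_v = P/L_w = 108×10³/570 = 189.5 N/mm.
Moment M = P × e = 108×10³ × 95 = 10260000 N·mm; bending f_b = M/S = 378.9 N/mm.
f_max = √(f_v² + f_b²) = √(189.5² + 378.9²) = 423.7 N/mm.
φr_n = 0.75 × 0.6 × 430 × (0.707 × 4) = 547.2 N/mm → adequate.

f_max ≈ 424 N/mm; adequate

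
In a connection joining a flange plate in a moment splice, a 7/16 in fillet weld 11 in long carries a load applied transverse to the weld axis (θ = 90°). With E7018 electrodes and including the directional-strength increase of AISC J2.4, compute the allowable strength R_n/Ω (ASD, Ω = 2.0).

R_n/Ω ≈ 107 kip

E70XX → F_EXX = 70 ksi.
t_e = 0.707 × 0.4375 = 0.3093 in; A_we = 0.3093 × 11 = 3.402 in².
Directional factor: 1.0 + 0.5 sin^1.5(90°) = 1.5.
F_nw = 0.6 × 70 × 1.5 = 63 ksi.
R_n/Ω = (63 × 3.402) / 2.0 = 107.2 kip.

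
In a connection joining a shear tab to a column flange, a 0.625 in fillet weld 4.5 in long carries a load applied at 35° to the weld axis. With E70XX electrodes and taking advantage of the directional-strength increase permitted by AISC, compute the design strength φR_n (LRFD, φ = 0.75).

E70XX → F_EXX = 70 ksi.
t_e = 0.707 × 0.625 = 0.4419 in; A_we = 0.4419 × 4.5 = 1.988 in².
Directional factor: 1.0 + 0.5 sin^1.5(35°) = 1.217.
F_nw = 0.6 × 70 × 1.217 = 51.12 ksi.
φR_n = 0.75 × 51.12 × 1.988 = 76.24 kips.

φR_n ≈ 76.2 kips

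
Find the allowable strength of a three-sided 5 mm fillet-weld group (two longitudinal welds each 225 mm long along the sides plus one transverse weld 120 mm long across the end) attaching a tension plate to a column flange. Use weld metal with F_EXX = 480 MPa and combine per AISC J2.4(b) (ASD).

t_e = 0.707 × 5 = 3.535 mm.
R_nwl = 0.6 × 480 × 3.535 × 450 × 10⁻³ = 458.1 kN (longitudinal, 2 welds).
R_nwt = 0.6 × 480 × 3.535 × 120 × 10⁻³ = 122.2 kN (transverse, base value).
(i) R_nwl + R_nwt = 580.3 kN; (ii) 0.85 R_nwl + 1.5 R_nwt = 572.7 kN.
R_n = max = 580.3 kN [governs: (i)]; R_n/Ω = 290.2 kN.

R_n/Ω ≈ 290 kN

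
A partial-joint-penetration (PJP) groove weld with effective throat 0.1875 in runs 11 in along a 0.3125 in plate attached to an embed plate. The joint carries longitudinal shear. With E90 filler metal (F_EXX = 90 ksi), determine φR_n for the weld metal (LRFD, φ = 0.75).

φR_n ≈ 83.5 kips

Effective throat (given) t_e = 0.1875 in.
A_we = 0.1875 × 11 = 2.062 in².
F_nw = 0.6 F_EXX = 54 ksi.
φR_n = 0.75 × 54 × 2.062 = 83.53 kips.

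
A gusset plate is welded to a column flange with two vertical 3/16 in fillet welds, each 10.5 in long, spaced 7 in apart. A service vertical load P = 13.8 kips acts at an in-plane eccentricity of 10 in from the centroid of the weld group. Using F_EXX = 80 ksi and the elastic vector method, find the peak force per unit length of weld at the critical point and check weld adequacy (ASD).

f_max ≈ 2.36 kip/in; adequate

Total weld length L_w = 21 in. Treat welds as unit-width lines.
Polar moment about centroid: J = 2[d³/12 + d(b/2)²] = 2[10.5³/12 + 10.5×3.5²] = 450.2 in³.
Direct shear f_v = P/L_w = 13.8 / 21 = 0.6571 kip/in (vertical).
Torsion M = P·e = 13.8 × 10 = 138 kip·in.
Critical point at (x, y) = (3.5, 5.25) from centroid. f_tx = M·y/J = 1.609 kip/in; f_ty = M·x/J = 1.073 kip/in.
Resultant f_max = √[f_tx² + (f_v + f_ty)²] = √[1.609² + (0.6571 + 1.073)²] = 2.363 kip/in.
Capacity per unit length: r_n/Ω = (1/2.0) × 0.6 × 80 × (0.707 × 0.1875) = 3.181 kip/in.
2.363 ≤ 3.181 → adequate.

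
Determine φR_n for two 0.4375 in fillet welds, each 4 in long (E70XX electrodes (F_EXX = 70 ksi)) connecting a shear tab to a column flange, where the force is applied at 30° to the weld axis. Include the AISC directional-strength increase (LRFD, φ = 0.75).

φR_n ≈ 91.7 kips

t_e = 0.707 × 0.4375 = 0.3093 in; A_we = 0.3093 × 8 = 2.474 in².
Directional factor: 1.0 + 0.5 sin^1.5(30°) = 1.177.
F_nw = 0.6 × 70 × 1.177 = 49.42 ksi.
φR_n = 0.75 × 49.42 × 2.474 = 91.73 kips.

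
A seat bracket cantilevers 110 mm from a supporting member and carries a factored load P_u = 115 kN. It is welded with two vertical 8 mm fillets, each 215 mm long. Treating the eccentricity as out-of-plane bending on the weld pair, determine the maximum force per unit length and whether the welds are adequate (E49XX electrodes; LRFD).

E49XX → F_EXX = 490 MPa.
L_w = 2 × 215 = 430 mm; section modulus (unit throat) S = 2 × L²/6 = 15410 mm².
Direct shear f_v = P/L_w = 115×10³/430 = 267.4 N/mm.
Moment M = P × e = 115×10³ × 110 = 12650000 N·mm; bending f_b = M/S = 821 N/mm.
f_max = √(f_v² + f_b²) = √(267.4² + 821²) = 863.4 N/mm.
φr_n = 0.75 × 0.6 × 490 × (0.707 × 8) = 1247 N/mm → adequate.

f_max ≈ 863 N/mm; adequate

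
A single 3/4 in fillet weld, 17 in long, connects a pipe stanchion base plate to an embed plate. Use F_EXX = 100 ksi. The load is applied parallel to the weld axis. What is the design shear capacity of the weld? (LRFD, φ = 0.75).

Effective throat t_e = 0.707 × 0.75 = 0.5302 in.
Total length L = 17 in; A_we = 0.5302 × 17 = 9.014 in².
F_nw = 0.6 F_EXX = 0.6 × 100 = 60 ksi.
φR_n = 0.75 × 60 × 9.014 = 405.6 kip.

φR_n ≈ 406 kip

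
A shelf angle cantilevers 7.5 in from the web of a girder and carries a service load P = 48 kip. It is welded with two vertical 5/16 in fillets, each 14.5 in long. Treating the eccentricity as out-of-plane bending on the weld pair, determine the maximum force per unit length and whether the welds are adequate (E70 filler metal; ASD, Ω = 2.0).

f_max ≈ 5.4 kip/in; NOT adequate

E70XX → F_EXX = 70 ksi.
L_w = 2 × 14.5 = 29 in; section modulus (unit throat) S = 2 × L²/6 = 70.08 in².
Direct shear f_v = P/L_w = 48/29 = 1.655 kip/in.
Moment M = P × e = 48 × 7.5 = 360 kip·in; bending f_b = M/S = 5.137 kip/in.
f_max = √(f_v² + f_b²) = √(1.655² + 5.137²) = 5.397 kip/in.
r_n/Ω = (1/2.0) × 0.6 × 70 × (0.707 × 0.3125) = 4.64 kip/in → NOT adequate.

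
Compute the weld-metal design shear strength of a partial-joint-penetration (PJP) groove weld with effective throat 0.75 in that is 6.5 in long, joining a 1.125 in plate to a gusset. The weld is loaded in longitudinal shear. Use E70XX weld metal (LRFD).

E70XX → F_EXX = 70 ksi.
Effective throat (given) t_e = 0.75 in.
A_we = 0.75 × 6.5 = 4.875 in².
F_nw = 0.6 F_EXX = 42 ksi.
φR_n = 0.75 × 42 × 4.875 = 153.6 kip.

φR_n ≈ 154 kip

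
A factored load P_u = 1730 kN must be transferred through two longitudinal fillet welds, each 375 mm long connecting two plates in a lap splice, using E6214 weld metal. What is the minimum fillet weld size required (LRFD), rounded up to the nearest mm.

E62XX → F_EXX = 620 MPa.
Total weld length L = 750 mm.
Required throat t_e = P_u / (φ × 0.6 F_EXX × L) = 1730 / (0.75 × 0.6 × 620 × 750 × 10⁻³) = 8.268 mm.
Required leg w = t_e / 0.707 = 11.69 mm → use 12 mm.

w = 12 mm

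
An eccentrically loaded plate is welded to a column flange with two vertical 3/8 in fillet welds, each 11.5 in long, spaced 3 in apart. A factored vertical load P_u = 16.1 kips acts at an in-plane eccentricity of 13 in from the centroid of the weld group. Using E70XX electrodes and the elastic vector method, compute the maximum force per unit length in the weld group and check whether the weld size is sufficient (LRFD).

f_max ≈ 4.31 kip/in; adequate

E70XX → F_EXX = 70 ksi.
Total weld length L_w = 23 in. Treat welds as unit-width lines.
Polar moment about centroid: J = 2[d³/12 + d(b/2)²] = 2[11.5³/12 + 11.5×1.5²] = 305.2 in³.
Direct shear f_v = P/L_w = 16.1 / 23 = 0.7 kip/in (vertical).
Torsion M = P·e = 16.1 × 13 = 209.3 kip·in.
Critical point at (x, y) = (1.5, 5.75) from centroid. f_tx = M·y/J = 3.943 kip/in; f_ty = M·x/J = 1.029 kip/in.
Resultant f_max = √[f_tx² + (f_v + f_ty)²] = √[3.943² + (0.7 + 1.029)²] = 4.305 kip/in.
Capacity per unit length: φr_n = 0.75 × 0.6 × 70 × (0.707 × 0.375) = 8.351 kip/in.
4.305 ≤ 8.351 → adequate.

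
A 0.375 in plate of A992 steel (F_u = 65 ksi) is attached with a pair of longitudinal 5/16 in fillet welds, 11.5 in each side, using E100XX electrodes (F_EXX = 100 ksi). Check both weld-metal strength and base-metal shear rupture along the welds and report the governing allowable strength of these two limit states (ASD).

t_e = 0.707 × 0.3125 = 0.2209 in; L = 23 in.
Weld metal: R_n/Ω = (1/2.0) × 0.6 × 100 × 0.2209 × 23 = 152.4 kips.
Base metal (shear rupture): R_n/Ω = (1/2.0) × 0.6 × 65 × 0.375 × 23 = 168.2 kips.
Governing: weld metal.

R_n/Ω ≈ 152 kips (weld metal governs)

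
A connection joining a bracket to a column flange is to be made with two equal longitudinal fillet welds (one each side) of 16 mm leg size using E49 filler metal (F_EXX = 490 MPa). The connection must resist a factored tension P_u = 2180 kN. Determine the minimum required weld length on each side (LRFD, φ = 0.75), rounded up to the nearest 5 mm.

L = 440 mm on each side

Throat t_e = 0.707 × 16 = 11.31 mm.
φr_n = 0.75 × 0.6 × 490 × 11.31 × 10⁻³ = 2.494 kN/mm.
L_req = P_u / φr_n = 2180 / 2.494 = 874 mm total.
Per side: 874 / 2 = 437 mm.
Round up → use L = 440 mm on each side.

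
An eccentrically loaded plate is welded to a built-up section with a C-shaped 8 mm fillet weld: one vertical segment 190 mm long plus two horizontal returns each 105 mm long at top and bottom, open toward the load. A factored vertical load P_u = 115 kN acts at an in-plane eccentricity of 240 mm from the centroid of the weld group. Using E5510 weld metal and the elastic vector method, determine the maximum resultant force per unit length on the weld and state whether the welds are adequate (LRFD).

f_max ≈ 1350 N/mm; adequate

E55XX → F_EXX = 550 MPa.
Total weld length L_w = 400 mm. Treat welds as unit-width lines.
Centroid: x̄ = 2×105×52.5 / 400 = 27.56 mm from the vertical weld.
Polar moment about centroid: J = I_x + I_y = [190³/12 + 2×105×95²] + [190×27.56² + 2(105³/12 + 105×24.94²)] = 2935000 mm³.
Direct shear f_v = P/L_w = 115×10³ / 400 = 287.5 N/mm (vertical).
Torsion M = P·e = 115×10³ × 240 = 27600000 N·mm.
Critical point at (x, y) = (77.44, 95) from centroid. f_tx = M·y/J = 893.4 N/mm; f_ty = M·x/J = 728.3 N/mm.
Resultant f_max = √[f_tx² + (f_v + f_ty)²] = √[893.4² + (287.5 + 728.3)²] = 1353 N/mm.
Capacity per unit length: φr_n = 0.75 × 0.6 × 550 × (0.707 × 8) = 1400 N/mm.
1353 ≤ 1400 → adequate.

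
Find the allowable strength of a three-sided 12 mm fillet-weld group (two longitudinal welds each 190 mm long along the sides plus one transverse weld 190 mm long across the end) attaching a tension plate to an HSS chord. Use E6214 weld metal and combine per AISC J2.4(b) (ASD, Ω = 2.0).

R_n/Ω ≈ 959 kN

E62XX → F_EXX = 620 MPa.
t_e = 0.707 × 12 = 8.484 mm.
R_nwl = 0.6 × 620 × 8.484 × 380 × 10⁻³ = 1199 kN (longitudinal, 2 welds).
R_nwt = 0.6 × 620 × 8.484 × 190 × 10⁻³ = 599.6 kN (transverse, base value).
(i) R_nwl + R_nwt = 1799 kN; (ii) 0.85 R_nwl + 1.5 R_nwt = 1919 kN.
R_n = max = 1919 kN [governs: (ii)]; R_n/Ω = 959.4 kN.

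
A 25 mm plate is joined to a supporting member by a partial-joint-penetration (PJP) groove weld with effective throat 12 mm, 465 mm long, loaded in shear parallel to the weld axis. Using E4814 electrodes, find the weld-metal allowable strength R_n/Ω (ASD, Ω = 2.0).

R_n/Ω ≈ 804 kN

E48XX → F_EXX = 480 MPa.
Effective throat (given) t_e = 12 mm.
A_we = 12 × 465 = 5580 mm².
F_nw = 0.6 F_EXX = 288 MPa.
R_n/Ω = (288 × 5580) / 2.0 × 10⁻³ = 803.5 kN.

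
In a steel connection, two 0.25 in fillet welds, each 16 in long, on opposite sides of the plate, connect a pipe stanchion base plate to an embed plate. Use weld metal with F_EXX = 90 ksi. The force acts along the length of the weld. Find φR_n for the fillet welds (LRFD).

φR_n ≈ 229 kip

Effective throat t_e = 0.707 × 0.25 = 0.1767 in.
Total length L = 32 in; A_we = 0.1767 × 32 = 5.656 in².
F_nw = 0.6 F_EXX = 0.6 × 90 = 54 ksi.
φR_n = 0.75 × 54 × 5.656 = 229.1 kip.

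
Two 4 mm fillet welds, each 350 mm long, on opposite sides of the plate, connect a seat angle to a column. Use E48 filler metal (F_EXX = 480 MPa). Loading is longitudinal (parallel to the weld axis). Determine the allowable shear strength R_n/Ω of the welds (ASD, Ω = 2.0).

R_n/Ω ≈ 285 kN

Effective throat t_e = 0.707 × 4 = 2.828 mm.
Total length L = 700 mm; A_we = 2.828 × 700 = 1980 mm².
F_nw = 0.6 F_EXX = 0.6 × 480 = 288 MPa.
R_n = 288 × 1980 × 10⁻³ = 570.1 kN; R_n/Ω = 570.1/2.0 = 285.1 kN.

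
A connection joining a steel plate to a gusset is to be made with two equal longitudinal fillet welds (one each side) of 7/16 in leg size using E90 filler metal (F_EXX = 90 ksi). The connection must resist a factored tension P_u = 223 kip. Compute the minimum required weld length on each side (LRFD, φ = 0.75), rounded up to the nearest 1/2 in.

L = 9 in on each side

Throat t_e = 0.707 × 0.4375 = 0.3093 in.
φr_n = 0.75 × 0.6 × 90 × 0.3093 = 12.53 kip/in.
L_req = P_u / φr_n = 223 / 12.53 = 17.8 in total.
Per side: 17.8 / 2 = 8.901 in.
Round up → use L = 9 in on each side.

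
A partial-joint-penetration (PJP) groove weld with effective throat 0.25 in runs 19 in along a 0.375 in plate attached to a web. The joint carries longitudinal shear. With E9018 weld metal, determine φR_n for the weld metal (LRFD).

φR_n ≈ 192 kip

E90XX → F_EXX = 90 ksi.
Effective throat (given) t_e = 0.25 in.
A_we = 0.25 × 19 = 4.75 in².
F_nw = 0.6 F_EXX = 54 ksi.
φR_n = 0.75 × 54 × 4.75 = 192.4 kip.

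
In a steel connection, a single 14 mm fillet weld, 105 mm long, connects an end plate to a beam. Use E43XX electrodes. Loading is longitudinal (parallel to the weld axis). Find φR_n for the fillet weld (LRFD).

φR_n ≈ 201 kN

E43XX → F_EXX = 430 MPa.
Effective throat t_e = 0.707 × 14 = 9.898 mm.
Total length L = 105 mm; A_we = 9.898 × 105 = 1039 mm².
F_nw = 0.6 F_EXX = 0.6 × 430 = 258 MPa.
φR_n = 0.75 × 258 × 1039 × 10⁻³ = 201.1 kN.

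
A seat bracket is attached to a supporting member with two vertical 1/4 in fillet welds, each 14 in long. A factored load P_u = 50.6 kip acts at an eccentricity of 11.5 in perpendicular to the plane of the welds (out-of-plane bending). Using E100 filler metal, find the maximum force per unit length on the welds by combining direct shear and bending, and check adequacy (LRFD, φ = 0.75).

f_max ≈ 9.09 kip/in; NOT adequate

E100XX → F_EXX = 100 ksi.
L_w = 2 × 14 = 28 in; section modulus (unit throat) S = 2 × L²/6 = 65.33 in².
Direct shear f_v = P/L_w = 50.6/28 = 1.807 kip/in.
Moment M = P × e = 50.6 × 11.5 = 581.9 kip·in; bending f_b = M/S = 8.907 kip/in.
f_max = √(f_v² + f_b²) = √(1.807² + 8.907²) = 9.088 kip/in.
φr_n = 0.75 × 0.6 × 100 × (0.707 × 0.25) = 7.954 kip/in → NOT adequate.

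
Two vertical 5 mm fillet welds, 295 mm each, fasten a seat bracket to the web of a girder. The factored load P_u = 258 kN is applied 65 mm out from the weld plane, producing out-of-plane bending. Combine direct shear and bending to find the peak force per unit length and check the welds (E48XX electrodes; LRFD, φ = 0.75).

f_max ≈ 725 N/mm; adequate

E48XX → F_EXX = 480 MPa.
L_w = 2 × 295 = 590 mm; section modulus (unit throat) S = 2 × L²/6 = 29010 mm².
Direct shear f_v = P/L_w = 258×10³/590 = 437.3 N/mm.
Moment M = P × e = 258×10³ × 65 = 16770000 N·mm; bending f_b = M/S = 578.1 N/mm.
f_max = √(f_v² + f_b²) = √(437.3² + 578.1²) = 724.9 N/mm.
φr_n = 0.75 × 0.6 × 480 × (0.707 × 5) = 763.6 N/mm → adequate.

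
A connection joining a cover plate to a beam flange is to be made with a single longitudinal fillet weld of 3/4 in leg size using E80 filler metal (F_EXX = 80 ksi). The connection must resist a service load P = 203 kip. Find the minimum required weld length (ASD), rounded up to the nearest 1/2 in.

Throat t_e = 0.707 × 0.75 = 0.5302 in.
r_n/Ω = (0.6 × 80 × 0.5302) / 2.0 = 12.73 kip/in.
L_req = P / (r_n/Ω) = 203 / 12.73 = 15.95 in total.
Round up → use L = 16 in.

L = 16 in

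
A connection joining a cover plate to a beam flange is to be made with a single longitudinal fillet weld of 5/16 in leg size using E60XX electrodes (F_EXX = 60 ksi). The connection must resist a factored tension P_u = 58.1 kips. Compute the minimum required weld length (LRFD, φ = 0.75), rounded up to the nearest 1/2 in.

L = 10 in

Throat t_e = 0.707 × 0.3125 = 0.2209 in.
φr_n = 0.75 × 0.6 × 60 × 0.2209 = 5.965 kips/in.
L_req = P_u / φr_n = 58.1 / 5.965 = 9.74 in total.
Round up → use L = 10 in.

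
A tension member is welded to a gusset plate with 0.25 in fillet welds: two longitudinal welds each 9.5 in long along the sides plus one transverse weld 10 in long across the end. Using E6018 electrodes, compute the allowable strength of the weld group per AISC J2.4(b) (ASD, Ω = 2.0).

E60XX → F_EXX = 60 ksi.
t_e = 0.707 × 0.25 = 0.1767 in.
R_nwl = 0.6 × 60 × 0.1767 × 19 = 120.9 kips (longitudinal, 2 welds).
R_nwt = 0.6 × 60 × 0.1767 × 10 = 63.63 kips (transverse, base value).
(i) R_nwl + R_nwt = 184.5 kips; (ii) 0.85 R_nwl + 1.5 R_nwt = 198.2 kips.
R_n = max = 198.2 kips [governs: (ii)]; R_n/Ω = 99.1 kips.

R_n/Ω ≈ 99.1 kips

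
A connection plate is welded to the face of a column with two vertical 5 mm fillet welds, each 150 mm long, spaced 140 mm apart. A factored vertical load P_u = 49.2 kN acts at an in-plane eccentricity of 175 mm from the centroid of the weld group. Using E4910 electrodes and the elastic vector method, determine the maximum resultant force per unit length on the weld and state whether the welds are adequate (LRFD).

E49XX → F_EXX = 490 MPa.
Total weld length L_w = 300 mm. Treat welds as unit-width lines.
Polar moment about centroid: J = 2[d³/12 + d(b/2)²] = 2[150³/12 + 150×70²] = 2032000 mm³.
Direct shear f_v = P/L_w = 49.2×10³ / 300 = 164 N/mm (vertical).
Torsion M = P·e = 49.2×10³ × 175 = 8610000 N·mm.
Critical point at (x, y) = (70, 75) from centroid. f_tx = M·y/J = 317.7 N/mm; f_ty = M·x/J = 296.5 N/mm.
Resultant f_max = √[f_tx² + (f_v + f_ty)²] = √[317.7² + (164 + 296.5)²] = 559.5 N/mm.
Capacity per unit length: φr_n = 0.75 × 0.6 × 490 × (0.707 × 5) = 779.5 N/mm.
559.5 ≤ 779.5 → adequate.

f_max ≈ 559 N/mm; adequate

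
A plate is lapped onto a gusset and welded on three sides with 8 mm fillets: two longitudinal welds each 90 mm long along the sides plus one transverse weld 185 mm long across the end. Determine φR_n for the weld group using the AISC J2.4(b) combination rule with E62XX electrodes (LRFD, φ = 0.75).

φR_n ≈ 679 kN

E62XX → F_EXX = 620 MPa.
t_e = 0.707 × 8 = 5.656 mm.
R_nwl = 0.6 × 620 × 5.656 × 180 × 10⁻³ = 378.7 kN (longitudinal, 2 welds).
R_nwt = 0.6 × 620 × 5.656 × 185 × 10⁻³ = 389.2 kN (transverse, base value).
(i) R_nwl + R_nwt = 768 kN; (ii) 0.85 R_nwl + 1.5 R_nwt = 905.8 kN.
R_n = max = 905.8 kN [governs: (ii)]; φR_n = 679.3 kN.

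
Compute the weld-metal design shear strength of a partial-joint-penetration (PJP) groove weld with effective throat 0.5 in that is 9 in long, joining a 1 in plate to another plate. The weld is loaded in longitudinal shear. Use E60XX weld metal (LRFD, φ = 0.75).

E60XX → F_EXX = 60 ksi.
Effective throat (given) t_e = 0.5 in.
A_we = 0.5 × 9 = 4.5 in².
F_nw = 0.6 F_EXX = 36 ksi.
φR_n = 0.75 × 36 × 4.5 = 121.5 kip.

φR_n ≈ 122 kip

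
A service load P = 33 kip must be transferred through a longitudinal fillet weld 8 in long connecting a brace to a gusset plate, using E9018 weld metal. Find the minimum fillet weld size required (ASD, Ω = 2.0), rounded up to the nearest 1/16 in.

E90XX → F_EXX = 90 ksi.
Total weld length L = 8 in.
Required throat t_e = P × Ω / (0.6 F_EXX × L) = 33 × 2.0 / (0.6 × 90 × 8) = 0.1528 in.
Required leg w = t_e / 0.707 = 0.2161 in → use 1/4 in.

w = 1/4 in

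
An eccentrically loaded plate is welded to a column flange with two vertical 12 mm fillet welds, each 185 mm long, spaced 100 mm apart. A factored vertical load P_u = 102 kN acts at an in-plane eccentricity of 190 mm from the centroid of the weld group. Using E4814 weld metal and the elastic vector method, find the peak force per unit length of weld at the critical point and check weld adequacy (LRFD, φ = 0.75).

E48XX → F_EXX = 480 MPa.
Total weld length L_w = 370 mm. Treat welds as unit-width lines.
Polar moment about centroid: J = 2[d³/12 + d(b/2)²] = 2[185³/12 + 185×50²] = 1980000 mm³.
Direct shear f_v = P/L_w = 102×10³ / 370 = 275.7 N/mm (vertical).
Torsion M = P·e = 102×10³ × 190 = 19380000 N·mm.
Critical point at (x, y) = (50, 92.5) from centroid. f_tx = M·y/J = 905.3 N/mm; f_ty = M·x/J = 489.3 N/mm.
Resultant f_max = √[f_tx² + (f_v + f_ty)²] = √[905.3² + (275.7 + 489.3)²] = 1185 N/mm.
Capacity per unit length: φr_n = 0.75 × 0.6 × 480 × (0.707 × 12) = 1833 N/mm.
1185 ≤ 1833 → adequate.

f_max ≈ 1190 N/mm; adequate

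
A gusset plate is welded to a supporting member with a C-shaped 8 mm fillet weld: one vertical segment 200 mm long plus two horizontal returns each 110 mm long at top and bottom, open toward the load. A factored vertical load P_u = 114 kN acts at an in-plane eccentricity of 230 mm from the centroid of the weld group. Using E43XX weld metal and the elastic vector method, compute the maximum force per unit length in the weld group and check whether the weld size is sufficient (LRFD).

f_max ≈ 1180 N/mm; NOT adequate

E43XX → F_EXX = 430 MPa.
Total weld length L_w = 420 mm. Treat welds as unit-width lines.
Centroid: x̄ = 2×110×55 / 420 = 28.81 mm from the vertical weld.
Polar moment about centroid: J = I_x + I_y = [200³/12 + 2×110×100²] + [200×28.81² + 2(110³/12 + 110×26.19²)] = 3405000 mm³.
Direct shear f_v = P/L_w = 114×10³ / 420 = 271.4 N/mm (vertical).
Torsion M = P·e = 114×10³ × 230 = 26220000 N·mm.
Critical point at (x, y) = (81.19, 100) from centroid. f_tx = M·y/J = 770 N/mm; f_ty = M·x/J = 625.1 N/mm.
Resultant f_max = √[f_tx² + (f_v + f_ty)²] = √[770² + (271.4 + 625.1)²] = 1182 N/mm.
Capacity per unit length: φr_n = 0.75 × 0.6 × 430 × (0.707 × 8) = 1094 N/mm.
1182 > 1094 → NOT adequate.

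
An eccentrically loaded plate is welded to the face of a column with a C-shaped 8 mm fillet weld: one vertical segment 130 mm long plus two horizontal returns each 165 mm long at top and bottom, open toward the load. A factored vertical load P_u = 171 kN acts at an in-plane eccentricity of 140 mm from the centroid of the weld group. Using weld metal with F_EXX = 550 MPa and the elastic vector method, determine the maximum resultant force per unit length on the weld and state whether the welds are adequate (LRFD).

Total weld length L_w = 460 mm. Treat welds as unit-width lines.
Centroid: x̄ = 2×165×82.5 / 460 = 59.18 mm from the vertical weld.
Polar moment about centroid: J = I_x + I_y = [130³/12 + 2×165×65²] + [130×59.18² + 2(165³/12 + 165×23.32²)] = 2961000 mm³.
Direct shear f_v = P/L_w = 171×10³ / 460 = 371.7 N/mm (vertical).
Torsion M = P·e = 171×10³ × 140 = 23940000 N·mm.
Critical point at (x, y) = (105.8, 65) from centroid. f_tx = M·y/J = 525.6 N/mm; f_ty = M·x/J = 855.6 N/mm.
Resultant f_max = √[f_tx² + (f_v + f_ty)²] = √[525.6² + (371.7 + 855.6)²] = 1335 N/mm.
Capacity per unit length: φr_n = 0.75 × 0.6 × 550 × (0.707 × 8) = 1400 N/mm.
1335 ≤ 1400 → adequate.

f_max ≈ 1340 N/mm; adequate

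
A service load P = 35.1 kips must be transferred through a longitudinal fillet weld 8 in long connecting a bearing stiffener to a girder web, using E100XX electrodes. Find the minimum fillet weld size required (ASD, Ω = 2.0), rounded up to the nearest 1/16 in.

w = 1/4 in

E100XX → F_EXX = 100 ksi.
Total weld length L = 8 in.
Required throat t_e = P × Ω / (0.6 F_EXX × L) = 35.1 × 2.0 / (0.6 × 100 × 8) = 0.1463 in.
Required leg w = t_e / 0.707 = 0.2069 in → use 1/4 in.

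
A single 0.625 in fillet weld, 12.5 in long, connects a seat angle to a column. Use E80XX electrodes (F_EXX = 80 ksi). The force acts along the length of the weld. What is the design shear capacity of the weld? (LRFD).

φR_n ≈ 199 kip

Effective throat t_e = 0.707 × 0.625 = 0.4419 in.
Total length L = 12.5 in; A_we = 0.4419 × 12.5 = 5.523 in².
F_nw = 0.6 F_EXX = 0.6 × 80 = 48 ksi.
φR_n = 0.75 × 48 × 5.523 = 198.8 kip.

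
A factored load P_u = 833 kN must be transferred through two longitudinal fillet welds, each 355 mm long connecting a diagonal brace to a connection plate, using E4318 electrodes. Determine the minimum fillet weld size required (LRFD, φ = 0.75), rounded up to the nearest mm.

E43XX → F_EXX = 430 MPa.
Total weld length L = 710 mm.
Required throat t_e = P_u / (φ × 0.6 F_EXX × L) = 833 / (0.75 × 0.6 × 430 × 710 × 10⁻³) = 6.063 mm.
Required leg w = t_e / 0.707 = 8.576 mm → use 9 mm.

w = 9 mm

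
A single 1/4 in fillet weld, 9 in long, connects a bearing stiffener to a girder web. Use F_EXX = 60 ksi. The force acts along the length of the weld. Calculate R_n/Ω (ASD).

Effective throat t_e = 0.707 × 0.25 = 0.1767 in.
Total length L = 9 in; A_we = 0.1767 × 9 = 1.591 in².
F_nw = 0.6 F_EXX = 0.6 × 60 = 36 ksi.
R_n = 36 × 1.591 = 57.27 kip; R_n/Ω = 57.27/2.0 = 28.63 kip.

R_n/Ω ≈ 28.6 kip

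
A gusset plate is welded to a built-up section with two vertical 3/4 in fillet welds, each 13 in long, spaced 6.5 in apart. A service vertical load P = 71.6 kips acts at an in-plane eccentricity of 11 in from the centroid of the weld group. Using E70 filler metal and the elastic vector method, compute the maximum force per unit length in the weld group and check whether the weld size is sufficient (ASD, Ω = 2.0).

E70XX → F_EXX = 70 ksi.
Total weld length L_w = 26 in. Treat welds as unit-width lines.
Polar moment about centroid: J = 2[d³/12 + d(b/2)²] = 2[13³/12 + 13×3.25²] = 640.8 in³.
Direct shear f_v = P/L_w = 71.6 / 26 = 2.754 kip/in (vertical).
Torsion M = P·e = 71.6 × 11 = 787.6 kip·in.
Critical point at (x, y) = (3.25, 6.5) from centroid. f_tx = M·y/J = 7.989 kip/in; f_ty = M·x/J = 3.995 kip/in.
Resultant f_max = √[f_tx² + (f_v + f_ty)²] = √[7.989² + (2.754 + 3.995)²] = 10.46 kip/in.
Capacity per unit length: r_n/Ω = (1/2.0) × 0.6 × 70 × (0.707 × 0.75) = 11.14 kip/in.
10.46 ≤ 11.14 → adequate.

f_max ≈ 10.5 kip/in; adequate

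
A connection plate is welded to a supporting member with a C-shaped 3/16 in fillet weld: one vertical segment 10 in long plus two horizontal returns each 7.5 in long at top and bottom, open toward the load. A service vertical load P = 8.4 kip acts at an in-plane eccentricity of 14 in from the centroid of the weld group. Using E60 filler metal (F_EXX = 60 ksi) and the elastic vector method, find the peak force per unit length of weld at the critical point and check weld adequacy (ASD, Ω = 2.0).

f_max ≈ 1.65 kip/in; adequate

Total weld length L_w = 25 in. Treat welds as unit-width lines.
Centroid: x̄ = 2×7.5×3.75 / 25 = 2.25 in from the vertical weld.
Polar moment about centroid: J = I_x + I_y = [10³/12 + 2×7.5×5²] + [10×2.25² + 2(7.5³/12 + 7.5×1.5²)] = 613 in³.
Direct shear f_v = P/L_w = 8.4 / 25 = 0.336 kip/in (vertical).
Torsion M = P·e = 8.4 × 14 = 117.6 kip·in.
Critical point at (x, y) = (5.25, 5) from centroid. f_tx = M·y/J = 0.9592 kip/in; f_ty = M·x/J = 1.007 kip/in.
Resultant f_max = √[f_tx² + (f_v + f_ty)²] = √[0.9592² + (0.336 + 1.007)²] = 1.65 kip/in.
Capacity per unit length: r_n/Ω = (1/2.0) × 0.6 × 60 × (0.707 × 0.1875) = 2.386 kip/in.
1.65 ≤ 2.386 → adequate.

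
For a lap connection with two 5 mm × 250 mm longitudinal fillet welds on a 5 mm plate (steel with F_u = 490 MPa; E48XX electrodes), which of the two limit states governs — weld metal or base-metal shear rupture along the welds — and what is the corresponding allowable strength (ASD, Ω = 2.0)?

R_n/Ω ≈ 255 kN (weld metal governs)

E48XX → F_EXX = 480 MPa.
t_e = 0.707 × 5 = 3.535 mm; L = 500 mm.
Weld metal: R_n/Ω = (1/2.0) × 0.6 × 480 × 3.535 × 500 × 10⁻³ = 254.5 kN.
Base metal (shear rupture): R_n/Ω = (1/2.0) × 0.6 × 490 × 5 × 500 × 10⁻³ = 367.5 kN.
Governing: weld metal.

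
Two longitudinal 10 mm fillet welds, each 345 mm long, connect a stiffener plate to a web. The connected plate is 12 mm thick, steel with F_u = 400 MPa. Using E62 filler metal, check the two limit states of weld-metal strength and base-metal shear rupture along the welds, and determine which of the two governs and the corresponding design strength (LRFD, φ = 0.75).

E62XX → F_EXX = 620 MPa.
t_e = 0.707 × 10 = 7.07 mm; L = 690 mm.
Weld metal: φR_n = 0.75 × 0.6 × 620 × 7.07 × 690 × 10⁻³ = 1361 kN.
Base metal (shear rupture): φR_n = 0.75 × 0.6 × 400 × 12 × 690 × 10⁻³ = 1490 kN.
Governing: weld metal.

φR_n ≈ 1360 kN (weld metal governs)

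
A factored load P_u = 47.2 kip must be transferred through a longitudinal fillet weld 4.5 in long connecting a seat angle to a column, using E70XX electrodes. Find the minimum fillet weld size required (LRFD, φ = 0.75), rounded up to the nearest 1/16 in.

w = 1/2 in

E70XX → F_EXX = 70 ksi.
Total weld length L = 4.5 in.
Required throat t_e = P_u / (φ × 0.6 F_EXX × L) = 47.2 / (0.75 × 0.6 × 70 × 4.5) = 0.333 in.
Required leg w = t_e / 0.707 = 0.471 in → use 1/2 in.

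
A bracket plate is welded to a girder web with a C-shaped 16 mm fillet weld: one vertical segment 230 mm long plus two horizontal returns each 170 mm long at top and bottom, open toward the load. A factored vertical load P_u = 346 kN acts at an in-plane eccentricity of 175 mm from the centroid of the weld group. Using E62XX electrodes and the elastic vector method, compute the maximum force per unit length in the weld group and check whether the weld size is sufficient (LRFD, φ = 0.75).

f_max ≈ 1860 N/mm; adequate

E62XX → F_EXX = 620 MPa.
Total weld length L_w = 570 mm. Treat welds as unit-width lines.
Centroid: x̄ = 2×170×85 / 570 = 50.7 mm from the vertical weld.
Polar moment about centroid: J = I_x + I_y = [230³/12 + 2×170×115²] + [230×50.7² + 2(170³/12 + 170×34.3²)] = 7320000 mm³.
Direct shear f_v = P/L_w = 346×10³ / 570 = 607 N/mm (vertical).
Torsion M = P·e = 346×10³ × 175 = 60550000 N·mm.
Critical point at (x, y) = (119.3, 115) from centroid. f_tx = M·y/J = 951.2 N/mm; f_ty = M·x/J = 986.8 N/mm.
Resultant f_max = √[f_tx² + (f_v + f_ty)²] = √[951.2² + (607 + 986.8)²] = 1856 N/mm.
Capacity per unit length: φr_n = 0.75 × 0.6 × 620 × (0.707 × 16) = 3156 N/mm.
1856 ≤ 3156 → adequate.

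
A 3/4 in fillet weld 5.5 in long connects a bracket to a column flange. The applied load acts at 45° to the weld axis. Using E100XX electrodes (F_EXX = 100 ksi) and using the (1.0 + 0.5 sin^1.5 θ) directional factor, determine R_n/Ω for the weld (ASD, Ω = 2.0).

R_n/Ω ≈ 114 kip

t_e = 0.707 × 0.75 = 0.5302 in; A_we = 0.5302 × 5.5 = 2.916 in².
Directional factor: 1.0 + 0.5 sin^1.5(45°) = 1.297.
F_nw = 0.6 × 100 × 1.297 = 77.84 ksi.
R_n/Ω = (77.84 × 2.916) / 2.0 = 113.5 kip.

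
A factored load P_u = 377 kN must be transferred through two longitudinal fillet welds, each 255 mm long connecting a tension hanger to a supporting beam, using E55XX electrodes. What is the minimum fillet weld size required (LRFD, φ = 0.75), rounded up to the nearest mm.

w = 5 mm

E55XX → F_EXX = 550 MPa.
Total weld length L = 510 mm.
Required throat t_e = P_u / (φ × 0.6 F_EXX × L) = 377 / (0.75 × 0.6 × 550 × 510 × 10⁻³) = 2.987 mm.
Required leg w = t_e / 0.707 = 4.225 mm → use 5 mm.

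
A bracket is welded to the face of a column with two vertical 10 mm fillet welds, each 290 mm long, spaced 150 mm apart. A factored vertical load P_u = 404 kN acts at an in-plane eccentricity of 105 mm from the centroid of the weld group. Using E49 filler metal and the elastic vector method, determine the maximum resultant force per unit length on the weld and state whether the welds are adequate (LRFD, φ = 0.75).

f_max ≈ 1410 N/mm; adequate

E49XX → F_EXX = 490 MPa.
Total weld length L_w = 580 mm. Treat welds as unit-width lines.
Polar moment about centroid: J = 2[d³/12 + d(b/2)²] = 2[290³/12 + 290×75²] = 7327000 mm³.
Direct shear f_v = P/L_w = 404×10³ / 580 = 696.6 N/mm (vertical).
Torsion M = P·e = 404×10³ × 105 = 42420000 N·mm.
Critical point at (x, y) = (75, 145) from centroid. f_tx = M·y/J = 839.4 N/mm; f_ty = M·x/J = 434.2 N/mm.
Resultant f_max = √[f_tx² + (f_v + f_ty)²] = √[839.4² + (696.6 + 434.2)²] = 1408 N/mm.
Capacity per unit length: φr_n = 0.75 × 0.6 × 490 × (0.707 × 10) = 1559 N/mm.
1408 ≤ 1559 → adequate.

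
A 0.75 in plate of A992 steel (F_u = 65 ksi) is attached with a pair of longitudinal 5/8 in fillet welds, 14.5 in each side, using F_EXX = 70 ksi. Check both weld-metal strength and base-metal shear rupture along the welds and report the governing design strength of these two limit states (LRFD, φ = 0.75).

t_e = 0.707 × 0.625 = 0.4419 in; L = 29 in.
Weld metal: φR_n = 0.75 × 0.6 × 70 × 0.4419 × 29 = 403.7 kip.
Base metal (shear rupture): φR_n = 0.75 × 0.6 × 65 × 0.75 × 29 = 636.2 kip.
Governing: weld metal.

φR_n ≈ 404 kip (weld metal governs)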